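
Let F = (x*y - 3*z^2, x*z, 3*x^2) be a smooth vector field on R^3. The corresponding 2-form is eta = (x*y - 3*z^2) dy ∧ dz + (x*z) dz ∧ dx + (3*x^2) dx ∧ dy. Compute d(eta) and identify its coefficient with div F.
d(eta) = (y) dx ∧ dy ∧ dz; div F = y

For a 2-form in R^3 of the form above, applying d gives a 3-form with coefficient ∂P/∂x + ∂Q/∂y + ∂R/∂z:
  ∂P/∂x = y
  ∂Q/∂y = 0
  ∂R/∂z = 0
Sum = y, which is exactly div F.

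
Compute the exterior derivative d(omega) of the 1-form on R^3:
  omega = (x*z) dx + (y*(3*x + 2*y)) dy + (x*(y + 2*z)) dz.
d(omega) = (3*y) dx ∧ dy + (-x + y + 2*z) dx ∧ dz + (x) dy ∧ dz

For a 1-form omega = sum_i f_i dx_i, the exterior derivative is
  d(omega) = sum_{i < j} (∂f_j/∂x_i - ∂f_i/∂x_j) dx_i ∧ dx_j.
  coefficient of dx ∧ dy: ∂f_2/∂x - ∂f_1/∂y = ∂(y*(3*x + 2*y))/∂x - ∂(x*z)/∂y = 3*y
  coefficient of dx ∧ dz: ∂f_3/∂x - ∂f_1/∂z = ∂(x*(y + 2*z))/∂x - ∂(x*z)/∂z = -x + y + 2*z
  coefficient of dy ∧ dz: ∂f_3/∂y - ∂f_2/∂z = ∂(x*(y + 2*z))/∂y - ∂(y*(3*x + 2*y))/∂z = x
Assembling: d(omega) = (3*y) dx ∧ dy + (-x + y + 2*z) dx ∧ dz + (x) dy ∧ dz.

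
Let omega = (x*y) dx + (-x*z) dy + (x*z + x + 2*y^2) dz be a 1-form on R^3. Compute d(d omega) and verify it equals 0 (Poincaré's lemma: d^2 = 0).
d(d omega) = 0

Step 1: d omega = sum_{i<j} (∂f_j/∂x_i - ∂f_i/∂x_j) dx_i ∧ dx_j:
  coeff of dx ∧ dy: -x - z
  coeff of dx ∧ dz: z + 1
  coeff of dy ∧ dz: x + 4*y
Step 2: Apply d again to each 2-form coefficient. The only possible 3-form in R^3 is dx ∧ dy ∧ dz, with coefficient
  ∂(coeff of dy∧dz)/∂x - ∂(coeff of dx∧dz)/∂y + ∂(coeff of dx∧dy)/∂z
  = ∂/∂x (x + 4*y) - ∂/∂y (z + 1) + ∂/∂z (-x - z).
Each of these terms simplifies to sums of mixed partials that cancel in pairs. The result is 0 (by equality of mixed partials for smooth functions — Schwarz / Clairaut).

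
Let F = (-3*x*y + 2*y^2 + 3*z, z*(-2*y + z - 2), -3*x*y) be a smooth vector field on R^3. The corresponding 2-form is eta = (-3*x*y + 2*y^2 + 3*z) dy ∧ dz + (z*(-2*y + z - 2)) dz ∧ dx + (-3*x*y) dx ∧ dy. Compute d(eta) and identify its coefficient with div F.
d(eta) = (-3*y - 2*z) dx ∧ dy ∧ dz; div F = -3*y - 2*z

For a 2-form in R^3 of the form above, applying d gives a 3-form with coefficient ∂P/∂x + ∂Q/∂y + ∂R/∂z:
  ∂P/∂x = -3*y
  ∂Q/∂y = -2*z
  ∂R/∂z = 0
Sum = -3*y - 2*z, which is exactly div F.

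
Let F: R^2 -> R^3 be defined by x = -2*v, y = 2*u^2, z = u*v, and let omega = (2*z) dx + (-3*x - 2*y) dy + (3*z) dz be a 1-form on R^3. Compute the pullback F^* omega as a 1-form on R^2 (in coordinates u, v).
F^* omega = (u*(-16*u^2 + 3*v^2 + 24*v)) du + (u*v*(3*u - 4)) dv

Using F^*(f dg) = (f ∘ F) d(g ∘ F), substitute each coordinate x_i by F_i(u, v) in f_i, and replace dx_i by d F_i = (∂F_i/∂u) du + (∂F_i/∂v) dv.
  For the x component: f_1(F) = 2*u*v; d F_1 = (0) du + (-2) dv
  For the y component: f_2(F) = -4*u^2 + 6*v; d F_2 = (4*u) du + (0) dv
  For the z component: f_3(F) = 3*u*v; d F_3 = (v) du + (u) dv
Combining and collecting du, dv coefficients:
  coeff of du: u*(-16*u^2 + 3*v^2 + 24*v)
  coeff of dv: u*v*(3*u - 4)
F^* omega = (u*(-16*u^2 + 3*v^2 + 24*v)) du + (u*v*(3*u - 4)) dv.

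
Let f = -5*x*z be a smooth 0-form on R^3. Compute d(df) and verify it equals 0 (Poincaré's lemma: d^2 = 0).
d(df) = 0

Step 1: df = sum_i (∂f/∂x_i) dx_i = (-5*z) dx + (0) dy + (-5*x) dz.
Step 2: Apply d again. Using the 1-form formula, the coefficient of dx ∧ dy in d(df) is ∂^2 f/∂x ∂y - ∂^2 f/∂y ∂x = (0) - (0) = 0 (equality of mixed partials for smooth f).
Similarly for dx ∧ dz and dy ∧ dz — all coefficients vanish. So d(df) = 0.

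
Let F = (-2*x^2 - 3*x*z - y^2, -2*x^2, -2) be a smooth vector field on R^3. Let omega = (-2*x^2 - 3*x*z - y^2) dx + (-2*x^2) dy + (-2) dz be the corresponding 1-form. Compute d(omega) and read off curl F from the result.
d(omega) = (0) dy ∧ dz + (-3*x) dz ∧ dx + (-4*x + 2*y) dx ∧ dy; curl F = (0, -3*x, -4*x + 2*y)

d omega = sum_{i<j} (∂f_j/∂x_i - ∂f_i/∂x_j) dx_i ∧ dx_j. Under the identification (dy ∧ dz, dz ∧ dx, dx ∧ dy) ↔ (e_x, e_y, e_z), the coefficients are exactly the components of curl F. Compute:
  ∂R/∂y - ∂Q/∂z = (0) - (0) = 0
  ∂P/∂z - ∂R/∂x = (-3*x) - (0) = -3*x
  ∂Q/∂x - ∂P/∂y = (-4*x) - (-2*y) = -4*x + 2*y.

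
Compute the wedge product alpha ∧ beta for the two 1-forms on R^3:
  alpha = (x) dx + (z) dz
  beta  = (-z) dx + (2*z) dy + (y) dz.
alpha ∧ beta = (2*x*z) dx ∧ dy + (x*y + z^2) dx ∧ dz + (-2*z^2) dy ∧ dz

Distribute the wedge, using dx_i ∧ dx_j = -dx_j ∧ dx_i and dx_i ∧ dx_i = 0. For each pair (i, j) with i < j, the coefficient of dx_i ∧ dx_j in alpha ∧ beta is (alpha_i * beta_j - alpha_j * beta_i). Collecting: alpha ∧ beta = (2*x*z) dx ∧ dy + (x*y + z^2) dx ∧ dz + (-2*z^2) dy ∧ dz.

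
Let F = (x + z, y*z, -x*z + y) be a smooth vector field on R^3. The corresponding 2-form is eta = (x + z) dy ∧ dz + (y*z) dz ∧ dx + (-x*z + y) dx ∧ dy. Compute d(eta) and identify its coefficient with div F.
d(eta) = (-x + z + 1) dx ∧ dy ∧ dz; div F = -x + z + 1

For a 2-form in R^3 of the form above, applying d gives a 3-form with coefficient ∂P/∂x + ∂Q/∂y + ∂R/∂z:
  ∂P/∂x = 1
  ∂Q/∂y = z
  ∂R/∂z = -x
Sum = -x + z + 1, which is exactly div F.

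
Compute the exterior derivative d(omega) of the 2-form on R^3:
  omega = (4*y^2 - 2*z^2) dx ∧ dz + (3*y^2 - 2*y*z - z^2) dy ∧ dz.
d(omega) = (-8*y) dx ∧ dy ∧ dz

For a 2-form omega = sum_{i<j} g_{ij} dx_i ∧ dx_j, the exterior derivative is
  d(omega) = sum_{i<j} d(g_{ij}) ∧ dx_i ∧ dx_j = sum_{i<j, k} (∂g_{ij}/∂x_k) dx_k ∧ dx_i ∧ dx_j.
Expand each term, using dx_k ∧ dx_i ∧ dx_j = sgn(permutation) dx_{(a)} ∧ dx_{(b)} ∧ dx_{(c)} with (a < b < c) sorted:
  d(4*y^2 - 2*z^2) includes (∂/∂y)(4*y^2 - 2*z^2) dy = (8*y) dy, which multiplied by dx ∧ dz gives (-8*y) dx ∧ dy ∧ dz
Collecting like 3-forms: d(omega) = (-8*y) dx ∧ dy ∧ dz.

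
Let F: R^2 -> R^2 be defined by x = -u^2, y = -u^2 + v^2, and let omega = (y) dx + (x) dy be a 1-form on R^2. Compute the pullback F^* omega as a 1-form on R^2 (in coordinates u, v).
F^* omega = (2*u*(2*u^2 - v^2)) du + (-2*u^2*v) dv

Using F^*(f dg) = (f ∘ F) d(g ∘ F), substitute each coordinate x_i by F_i(u, v) in f_i, and replace dx_i by d F_i = (∂F_i/∂u) du + (∂F_i/∂v) dv.
  For the x component: f_1(F) = -u^2 + v^2; d F_1 = (-2*u) du + (0) dv
  For the y component: f_2(F) = -u^2; d F_2 = (-2*u) du + (2*v) dv
Combining and collecting du, dv coefficients:
  coeff of du: 2*u*(2*u^2 - v^2)
  coeff of dv: -2*u^2*v
F^* omega = (2*u*(2*u^2 - v^2)) du + (-2*u^2*v) dv.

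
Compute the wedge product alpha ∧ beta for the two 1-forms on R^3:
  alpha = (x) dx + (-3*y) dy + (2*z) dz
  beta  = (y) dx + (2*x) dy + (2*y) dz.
alpha ∧ beta = (2*x^2 + 3*y^2) dx ∧ dy + (2*y*(x - z)) dx ∧ dz + (-4*x*z - 6*y^2) dy ∧ dz

Distribute the wedge, using dx_i ∧ dx_j = -dx_j ∧ dx_i and dx_i ∧ dx_i = 0. For each pair (i, j) with i < j, the coefficient of dx_i ∧ dx_j in alpha ∧ beta is (alpha_i * beta_j - alpha_j * beta_i). Collecting: alpha ∧ beta = (2*x^2 + 3*y^2) dx ∧ dy + (2*y*(x - z)) dx ∧ dz + (-4*x*z - 6*y^2) dy ∧ dz.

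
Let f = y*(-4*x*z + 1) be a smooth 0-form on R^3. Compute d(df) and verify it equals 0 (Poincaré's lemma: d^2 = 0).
d(df) = 0

Step 1: df = sum_i (∂f/∂x_i) dx_i = (-4*y*z) dx + (-4*x*z + 1) dy + (-4*x*y) dz.
Step 2: Apply d again. Using the 1-form formula, the coefficient of dx ∧ dy in d(df) is ∂^2 f/∂x ∂y - ∂^2 f/∂y ∂x = (-4*z) - (-4*z) = 0 (equality of mixed partials for smooth f).
Similarly for dx ∧ dz and dy ∧ dz — all coefficients vanish. So d(df) = 0.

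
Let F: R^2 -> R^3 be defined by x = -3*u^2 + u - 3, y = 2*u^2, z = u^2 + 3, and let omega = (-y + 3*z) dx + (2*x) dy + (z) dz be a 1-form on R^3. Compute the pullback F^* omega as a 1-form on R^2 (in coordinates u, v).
F^* omega = (-28*u^3 + 9*u^2 - 72*u + 9) du

Using F^*(f dg) = (f ∘ F) d(g ∘ F), substitute each coordinate x_i by F_i(u, v) in f_i, and replace dx_i by d F_i = (∂F_i/∂u) du + (∂F_i/∂v) dv.
  For the x component: f_1(F) = u^2 + 9; d F_1 = (1 - 6*u) du + (0) dv
  For the y component: f_2(F) = -6*u^2 + 2*u - 6; d F_2 = (4*u) du + (0) dv
  For the z component: f_3(F) = u^2 + 3; d F_3 = (2*u) du + (0) dv
Combining and collecting du, dv coefficients:
  coeff of du: -28*u^3 + 9*u^2 - 72*u + 9
  coeff of dv: 0
F^* omega = (-28*u^3 + 9*u^2 - 72*u + 9) du.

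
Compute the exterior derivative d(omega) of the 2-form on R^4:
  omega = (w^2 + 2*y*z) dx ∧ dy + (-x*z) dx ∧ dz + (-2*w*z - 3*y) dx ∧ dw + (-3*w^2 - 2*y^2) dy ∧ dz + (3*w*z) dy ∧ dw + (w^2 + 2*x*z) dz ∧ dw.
d(omega) = (2*y) dx ∧ dy ∧ dz + (2*w + 3) dx ∧ dy ∧ dw + (2*w + 2*z) dx ∧ dz ∧ dw + (-9*w) dy ∧ dz ∧ dw

For a 2-form omega = sum_{i<j} g_{ij} dx_i ∧ dx_j, the exterior derivative is
  d(omega) = sum_{i<j} d(g_{ij}) ∧ dx_i ∧ dx_j = sum_{i<j, k} (∂g_{ij}/∂x_k) dx_k ∧ dx_i ∧ dx_j.
Expand each term, using dx_k ∧ dx_i ∧ dx_j = sgn(permutation) dx_{(a)} ∧ dx_{(b)} ∧ dx_{(c)} with (a < b < c) sorted:
  d(w^2 + 2*y*z) includes (∂/∂z)(w^2 + 2*y*z) dz = (2*y) dz, which multiplied by dx ∧ dy gives (2*y) dx ∧ dy ∧ dz
  d(w^2 + 2*y*z) includes (∂/∂w)(w^2 + 2*y*z) dw = (2*w) dw, which multiplied by dx ∧ dy gives (2*w) dx ∧ dy ∧ dw
  d(-2*w*z - 3*y) includes (∂/∂y)(-2*w*z - 3*y) dy = (-3) dy, which multiplied by dx ∧ dw gives (3) dx ∧ dy ∧ dw
  d(-2*w*z - 3*y) includes (∂/∂z)(-2*w*z - 3*y) dz = (-2*w) dz, which multiplied by dx ∧ dw gives (2*w) dx ∧ dz ∧ dw
  d(-3*w^2 - 2*y^2) includes (∂/∂w)(-3*w^2 - 2*y^2) dw = (-6*w) dw, which multiplied by dy ∧ dz gives (-6*w) dy ∧ dz ∧ dw
  d(3*w*z) includes (∂/∂z)(3*w*z) dz = (3*w) dz, which multiplied by dy ∧ dw gives (-3*w) dy ∧ dz ∧ dw
  d(w^2 + 2*x*z) includes (∂/∂x)(w^2 + 2*x*z) dx = (2*z) dx, which multiplied by dz ∧ dw gives (2*z) dx ∧ dz ∧ dw
Collecting like 3-forms: d(omega) = (2*y) dx ∧ dy ∧ dz + (2*w + 3) dx ∧ dy ∧ dw + (2*w + 2*z) dx ∧ dz ∧ dw + (-9*w) dy ∧ dz ∧ dw.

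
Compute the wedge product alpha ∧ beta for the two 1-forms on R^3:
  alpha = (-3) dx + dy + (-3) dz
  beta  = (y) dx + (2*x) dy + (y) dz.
alpha ∧ beta = (-6*x - y) dx ∧ dy + (6*x + y) dy ∧ dz

Distribute the wedge, using dx_i ∧ dx_j = -dx_j ∧ dx_i and dx_i ∧ dx_i = 0. For each pair (i, j) with i < j, the coefficient of dx_i ∧ dx_j in alpha ∧ beta is (alpha_i * beta_j - alpha_j * beta_i). Collecting: alpha ∧ beta = (-6*x - y) dx ∧ dy + (6*x + y) dy ∧ dz.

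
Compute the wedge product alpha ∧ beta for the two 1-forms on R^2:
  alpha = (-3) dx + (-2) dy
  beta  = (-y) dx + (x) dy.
alpha ∧ beta = (-3*x - 2*y) dx ∧ dy

Distribute the wedge, using dx_i ∧ dx_j = -dx_j ∧ dx_i and dx_i ∧ dx_i = 0. For each pair (i, j) with i < j, the coefficient of dx_i ∧ dx_j in alpha ∧ beta is (alpha_i * beta_j - alpha_j * beta_i). Collecting: alpha ∧ beta = (-3*x - 2*y) dx ∧ dy.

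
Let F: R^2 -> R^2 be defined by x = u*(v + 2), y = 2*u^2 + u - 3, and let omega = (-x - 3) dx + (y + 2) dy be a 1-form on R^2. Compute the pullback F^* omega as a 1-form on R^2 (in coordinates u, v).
F^* omega = (8*u^3 + 6*u^2 - u*v^2 - 4*u*v - 7*u - 3*v - 7) du + (u*(-u*v - 2*u - 3)) dv

Using F^*(f dg) = (f ∘ F) d(g ∘ F), substitute each coordinate x_i by F_i(u, v) in f_i, and replace dx_i by d F_i = (∂F_i/∂u) du + (∂F_i/∂v) dv.
  For the x component: f_1(F) = -u*v - 2*u - 3; d F_1 = (v + 2) du + (u) dv
  For the y component: f_2(F) = 2*u^2 + u - 1; d F_2 = (4*u + 1) du + (0) dv
Combining and collecting du, dv coefficients:
  coeff of du: 8*u^3 + 6*u^2 - u*v^2 - 4*u*v - 7*u - 3*v - 7
  coeff of dv: u*(-u*v - 2*u - 3)
F^* omega = (8*u^3 + 6*u^2 - u*v^2 - 4*u*v - 7*u - 3*v - 7) du + (u*(-u*v - 2*u - 3)) dv.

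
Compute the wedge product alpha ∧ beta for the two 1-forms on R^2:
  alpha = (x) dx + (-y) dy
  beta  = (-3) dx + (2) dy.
alpha ∧ beta = (2*x - 3*y) dx ∧ dy

Distribute the wedge, using dx_i ∧ dx_j = -dx_j ∧ dx_i and dx_i ∧ dx_i = 0. For each pair (i, j) with i < j, the coefficient of dx_i ∧ dx_j in alpha ∧ beta is (alpha_i * beta_j - alpha_j * beta_i). Collecting: alpha ∧ beta = (2*x - 3*y) dx ∧ dy.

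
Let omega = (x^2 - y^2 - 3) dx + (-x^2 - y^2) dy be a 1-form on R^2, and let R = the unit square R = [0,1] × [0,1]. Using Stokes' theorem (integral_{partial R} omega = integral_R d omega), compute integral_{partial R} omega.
integral_(partial R) omega = 0

Stokes: integral_partial_R omega = integral_R d omega with d omega = (∂Q/∂x - ∂P/∂y) dx ∧ dy.
  ∂Q/∂x = -2*x
  ∂P/∂y = -2*y
  integrand = ∂Q/∂x - ∂P/∂y = -2*x + 2*y.
Integrating over R: integral_0^1 integral_0^1 (-2*x + 2*y) dx dy = 0.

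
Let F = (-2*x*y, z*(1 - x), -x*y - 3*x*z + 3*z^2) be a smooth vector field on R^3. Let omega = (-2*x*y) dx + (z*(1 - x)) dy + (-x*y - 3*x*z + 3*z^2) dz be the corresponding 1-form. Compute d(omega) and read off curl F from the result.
d(omega) = (-1) dy ∧ dz + (y + 3*z) dz ∧ dx + (2*x - z) dx ∧ dy; curl F = (-1, y + 3*z, 2*x - z)

d omega = sum_{i<j} (∂f_j/∂x_i - ∂f_i/∂x_j) dx_i ∧ dx_j. Under the identification (dy ∧ dz, dz ∧ dx, dx ∧ dy) ↔ (e_x, e_y, e_z), the coefficients are exactly the components of curl F. Compute:
  ∂R/∂y - ∂Q/∂z = (-x) - (1 - x) = -1
  ∂P/∂z - ∂R/∂x = (0) - (-y - 3*z) = y + 3*z
  ∂Q/∂x - ∂P/∂y = (-z) - (-2*x) = 2*x - z.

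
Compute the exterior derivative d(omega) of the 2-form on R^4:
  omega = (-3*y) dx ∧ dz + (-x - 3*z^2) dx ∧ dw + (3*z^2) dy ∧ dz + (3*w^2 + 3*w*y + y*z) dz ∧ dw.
d(omega) = (3) dx ∧ dy ∧ dz + (6*z) dx ∧ dz ∧ dw + (3*w + z) dy ∧ dz ∧ dw

For a 2-form omega = sum_{i<j} g_{ij} dx_i ∧ dx_j, the exterior derivative is
  d(omega) = sum_{i<j} d(g_{ij}) ∧ dx_i ∧ dx_j = sum_{i<j, k} (∂g_{ij}/∂x_k) dx_k ∧ dx_i ∧ dx_j.
Expand each term, using dx_k ∧ dx_i ∧ dx_j = sgn(permutation) dx_{(a)} ∧ dx_{(b)} ∧ dx_{(c)} with (a < b < c) sorted:
  d(-3*y) includes (∂/∂y)(-3*y) dy = (-3) dy, which multiplied by dx ∧ dz gives (3) dx ∧ dy ∧ dz
  d(-x - 3*z^2) includes (∂/∂z)(-x - 3*z^2) dz = (-6*z) dz, which multiplied by dx ∧ dw gives (6*z) dx ∧ dz ∧ dw
  d(3*w^2 + 3*w*y + y*z) includes (∂/∂y)(3*w^2 + 3*w*y + y*z) dy = (3*w + z) dy, which multiplied by dz ∧ dw gives (3*w + z) dy ∧ dz ∧ dw
Collecting like 3-forms: d(omega) = (3) dx ∧ dy ∧ dz + (6*z) dx ∧ dz ∧ dw + (3*w + z) dy ∧ dz ∧ dw.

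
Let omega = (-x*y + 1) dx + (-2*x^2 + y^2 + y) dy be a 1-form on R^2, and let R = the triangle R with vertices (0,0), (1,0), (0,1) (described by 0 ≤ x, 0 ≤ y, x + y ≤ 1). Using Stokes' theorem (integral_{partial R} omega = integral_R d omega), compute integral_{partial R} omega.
integral_(partial R) omega = -1/2

Stokes: integral_partial_R omega = integral_R d omega with d omega = (∂Q/∂x - ∂P/∂y) dx ∧ dy.
  ∂Q/∂x = -4*x
  ∂P/∂y = -x
  integrand = ∂Q/∂x - ∂P/∂y = -3*x.
Integrating over R: integral_0^1 integral_0^{1-x} (-3*x) dy dx = -1/2.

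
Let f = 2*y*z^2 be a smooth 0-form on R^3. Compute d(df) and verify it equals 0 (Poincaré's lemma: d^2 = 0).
d(df) = 0

Step 1: df = sum_i (∂f/∂x_i) dx_i = (0) dx + (2*z^2) dy + (4*y*z) dz.
Step 2: Apply d again. Using the 1-form formula, the coefficient of dx ∧ dy in d(df) is ∂^2 f/∂x ∂y - ∂^2 f/∂y ∂x = (0) - (0) = 0 (equality of mixed partials for smooth f).
Similarly for dx ∧ dz and dy ∧ dz — all coefficients vanish. So d(df) = 0.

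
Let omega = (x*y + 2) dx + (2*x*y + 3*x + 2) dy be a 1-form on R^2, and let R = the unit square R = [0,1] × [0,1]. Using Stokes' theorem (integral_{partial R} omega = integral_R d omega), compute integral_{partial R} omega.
integral_(partial R) omega = 7/2

Stokes: integral_partial_R omega = integral_R d omega with d omega = (∂Q/∂x - ∂P/∂y) dx ∧ dy.
  ∂Q/∂x = 2*y + 3
  ∂P/∂y = x
  integrand = ∂Q/∂x - ∂P/∂y = -x + 2*y + 3.
Integrating over R: integral_0^1 integral_0^1 (-x + 2*y + 3) dx dy = 7/2.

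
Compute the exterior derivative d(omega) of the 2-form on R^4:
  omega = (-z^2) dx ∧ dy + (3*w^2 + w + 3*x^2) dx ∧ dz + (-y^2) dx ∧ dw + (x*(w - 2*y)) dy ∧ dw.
d(omega) = (-2*z) dx ∧ dy ∧ dz + (6*w + 1) dx ∧ dz ∧ dw + (w) dx ∧ dy ∧ dw

For a 2-form omega = sum_{i<j} g_{ij} dx_i ∧ dx_j, the exterior derivative is
  d(omega) = sum_{i<j} d(g_{ij}) ∧ dx_i ∧ dx_j = sum_{i<j, k} (∂g_{ij}/∂x_k) dx_k ∧ dx_i ∧ dx_j.
Expand each term, using dx_k ∧ dx_i ∧ dx_j = sgn(permutation) dx_{(a)} ∧ dx_{(b)} ∧ dx_{(c)} with (a < b < c) sorted:
  d(-z^2) includes (∂/∂z)(-z^2) dz = (-2*z) dz, which multiplied by dx ∧ dy gives (-2*z) dx ∧ dy ∧ dz
  d(3*w^2 + w + 3*x^2) includes (∂/∂w)(3*w^2 + w + 3*x^2) dw = (6*w + 1) dw, which multiplied by dx ∧ dz gives (6*w + 1) dx ∧ dz ∧ dw
  d(-y^2) includes (∂/∂y)(-y^2) dy = (-2*y) dy, which multiplied by dx ∧ dw gives (2*y) dx ∧ dy ∧ dw
  d(x*(w - 2*y)) includes (∂/∂x)(x*(w - 2*y)) dx = (w - 2*y) dx, which multiplied by dy ∧ dw gives (w - 2*y) dx ∧ dy ∧ dw
Collecting like 3-forms: d(omega) = (-2*z) dx ∧ dy ∧ dz + (6*w + 1) dx ∧ dz ∧ dw + (w) dx ∧ dy ∧ dw.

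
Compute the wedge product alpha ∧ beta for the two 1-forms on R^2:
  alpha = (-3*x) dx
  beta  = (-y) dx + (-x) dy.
alpha ∧ beta = (3*x^2) dx ∧ dy

Distribute the wedge, using dx_i ∧ dx_j = -dx_j ∧ dx_i and dx_i ∧ dx_i = 0. For each pair (i, j) with i < j, the coefficient of dx_i ∧ dx_j in alpha ∧ beta is (alpha_i * beta_j - alpha_j * beta_i). Collecting: alpha ∧ beta = (3*x^2) dx ∧ dy.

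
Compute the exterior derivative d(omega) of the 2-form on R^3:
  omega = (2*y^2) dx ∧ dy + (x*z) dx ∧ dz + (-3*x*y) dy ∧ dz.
d(omega) = (-3*y) dx ∧ dy ∧ dz

For a 2-form omega = sum_{i<j} g_{ij} dx_i ∧ dx_j, the exterior derivative is
  d(omega) = sum_{i<j} d(g_{ij}) ∧ dx_i ∧ dx_j = sum_{i<j, k} (∂g_{ij}/∂x_k) dx_k ∧ dx_i ∧ dx_j.
Expand each term, using dx_k ∧ dx_i ∧ dx_j = sgn(permutation) dx_{(a)} ∧ dx_{(b)} ∧ dx_{(c)} with (a < b < c) sorted:
  d(-3*x*y) includes (∂/∂x)(-3*x*y) dx = (-3*y) dx, which multiplied by dy ∧ dz gives (-3*y) dx ∧ dy ∧ dz
Collecting like 3-forms: d(omega) = (-3*y) dx ∧ dy ∧ dz.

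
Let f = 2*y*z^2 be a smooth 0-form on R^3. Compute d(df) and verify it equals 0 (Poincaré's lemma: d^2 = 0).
d(df) = 0

Step 1: df = sum_i (∂f/∂x_i) dx_i = (0) dx + (2*z^2) dy + (4*y*z) dz.
Step 2: Apply d again. Using the 1-form formula, the coefficient of dx ∧ dy in d(df) is ∂^2 f/∂x ∂y - ∂^2 f/∂y ∂x = (0) - (0) = 0 (equality of mixed partials for smooth f).
Similarly for dx ∧ dz and dy ∧ dz — all coefficients vanish. So d(df) = 0.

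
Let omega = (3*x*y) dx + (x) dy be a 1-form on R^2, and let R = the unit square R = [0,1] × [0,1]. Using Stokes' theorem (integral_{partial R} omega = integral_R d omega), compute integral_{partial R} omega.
integral_(partial R) omega = -1/2

Stokes: integral_partial_R omega = integral_R d omega with d omega = (∂Q/∂x - ∂P/∂y) dx ∧ dy.
  ∂Q/∂x = 1
  ∂P/∂y = 3*x
  integrand = ∂Q/∂x - ∂P/∂y = 1 - 3*x.
Integrating over R: integral_0^1 integral_0^1 (1 - 3*x) dx dy = -1/2.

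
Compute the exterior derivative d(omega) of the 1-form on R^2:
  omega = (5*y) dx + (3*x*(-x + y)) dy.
d(omega) = (-6*x + 3*y - 5) dx ∧ dy

For a 1-form omega = sum_i f_i dx_i, the exterior derivative is
  d(omega) = sum_{i < j} (∂f_j/∂x_i - ∂f_i/∂x_j) dx_i ∧ dx_j.
  coefficient of dx ∧ dy: ∂f_2/∂x - ∂f_1/∂y = ∂(3*x*(-x + y))/∂x - ∂(5*y)/∂y = -6*x + 3*y - 5
Assembling: d(omega) = (-6*x + 3*y - 5) dx ∧ dy.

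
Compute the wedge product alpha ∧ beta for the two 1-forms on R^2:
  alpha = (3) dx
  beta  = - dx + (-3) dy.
alpha ∧ beta = (-9) dx ∧ dy

Distribute the wedge, using dx_i ∧ dx_j = -dx_j ∧ dx_i and dx_i ∧ dx_i = 0. For each pair (i, j) with i < j, the coefficient of dx_i ∧ dx_j in alpha ∧ beta is (alpha_i * beta_j - alpha_j * beta_i). Collecting: alpha ∧ beta = (-9) dx ∧ dy.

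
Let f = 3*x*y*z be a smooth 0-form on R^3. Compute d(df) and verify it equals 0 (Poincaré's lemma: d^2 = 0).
d(df) = 0

Step 1: df = sum_i (∂f/∂x_i) dx_i = (3*y*z) dx + (3*x*z) dy + (3*x*y) dz.
Step 2: Apply d again. Using the 1-form formula, the coefficient of dx ∧ dy in d(df) is ∂^2 f/∂x ∂y - ∂^2 f/∂y ∂x = (3*z) - (3*z) = 0 (equality of mixed partials for smooth f).
Similarly for dx ∧ dz and dy ∧ dz — all coefficients vanish. So d(df) = 0.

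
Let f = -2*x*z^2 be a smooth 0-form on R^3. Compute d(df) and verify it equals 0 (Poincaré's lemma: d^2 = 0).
d(df) = 0

Step 1: df = sum_i (∂f/∂x_i) dx_i = (-2*z^2) dx + (0) dy + (-4*x*z) dz.
Step 2: Apply d again. Using the 1-form formula, the coefficient of dx ∧ dy in d(df) is ∂^2 f/∂x ∂y - ∂^2 f/∂y ∂x = (0) - (0) = 0 (equality of mixed partials for smooth f).
Similarly for dx ∧ dz and dy ∧ dz — all coefficients vanish. So d(df) = 0.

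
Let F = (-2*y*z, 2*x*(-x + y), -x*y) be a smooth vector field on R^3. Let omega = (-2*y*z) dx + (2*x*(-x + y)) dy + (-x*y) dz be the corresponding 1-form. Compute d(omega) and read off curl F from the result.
d(omega) = (-x) dy ∧ dz + (-y) dz ∧ dx + (-4*x + 2*y + 2*z) dx ∧ dy; curl F = (-x, -y, -4*x + 2*y + 2*z)

d omega = sum_{i<j} (∂f_j/∂x_i - ∂f_i/∂x_j) dx_i ∧ dx_j. Under the identification (dy ∧ dz, dz ∧ dx, dx ∧ dy) ↔ (e_x, e_y, e_z), the coefficients are exactly the components of curl F. Compute:
  ∂R/∂y - ∂Q/∂z = (-x) - (0) = -x
  ∂P/∂z - ∂R/∂x = (-2*y) - (-y) = -y
  ∂Q/∂x - ∂P/∂y = (-4*x + 2*y) - (-2*z) = -4*x + 2*y + 2*z.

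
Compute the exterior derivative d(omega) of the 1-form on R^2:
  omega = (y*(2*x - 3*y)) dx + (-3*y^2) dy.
d(omega) = (-2*x + 6*y) dx ∧ dy

For a 1-form omega = sum_i f_i dx_i, the exterior derivative is
  d(omega) = sum_{i < j} (∂f_j/∂x_i - ∂f_i/∂x_j) dx_i ∧ dx_j.
  coefficient of dx ∧ dy: ∂f_2/∂x - ∂f_1/∂y = ∂(-3*y^2)/∂x - ∂(y*(2*x - 3*y))/∂y = -2*x + 6*y
Assembling: d(omega) = (-2*x + 6*y) dx ∧ dy.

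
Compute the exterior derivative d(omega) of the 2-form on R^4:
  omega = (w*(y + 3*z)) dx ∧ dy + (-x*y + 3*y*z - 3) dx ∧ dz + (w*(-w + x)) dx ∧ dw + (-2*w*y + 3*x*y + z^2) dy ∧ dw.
d(omega) = (3*w + x - 3*z) dx ∧ dy ∧ dz + (4*y + 3*z) dx ∧ dy ∧ dw + (-2*z) dy ∧ dz ∧ dw

For a 2-form omega = sum_{i<j} g_{ij} dx_i ∧ dx_j, the exterior derivative is
  d(omega) = sum_{i<j} d(g_{ij}) ∧ dx_i ∧ dx_j = sum_{i<j, k} (∂g_{ij}/∂x_k) dx_k ∧ dx_i ∧ dx_j.
Expand each term, using dx_k ∧ dx_i ∧ dx_j = sgn(permutation) dx_{(a)} ∧ dx_{(b)} ∧ dx_{(c)} with (a < b < c) sorted:
  d(w*(y + 3*z)) includes (∂/∂z)(w*(y + 3*z)) dz = (3*w) dz, which multiplied by dx ∧ dy gives (3*w) dx ∧ dy ∧ dz
  d(w*(y + 3*z)) includes (∂/∂w)(w*(y + 3*z)) dw = (y + 3*z) dw, which multiplied by dx ∧ dy gives (y + 3*z) dx ∧ dy ∧ dw
  d(-x*y + 3*y*z - 3) includes (∂/∂y)(-x*y + 3*y*z - 3) dy = (-x + 3*z) dy, which multiplied by dx ∧ dz gives (x - 3*z) dx ∧ dy ∧ dz
  d(-2*w*y + 3*x*y + z^2) includes (∂/∂x)(-2*w*y + 3*x*y + z^2) dx = (3*y) dx, which multiplied by dy ∧ dw gives (3*y) dx ∧ dy ∧ dw
  d(-2*w*y + 3*x*y + z^2) includes (∂/∂z)(-2*w*y + 3*x*y + z^2) dz = (2*z) dz, which multiplied by dy ∧ dw gives (-2*z) dy ∧ dz ∧ dw
Collecting like 3-forms: d(omega) = (3*w + x - 3*z) dx ∧ dy ∧ dz + (4*y + 3*z) dx ∧ dy ∧ dw + (-2*z) dy ∧ dz ∧ dw.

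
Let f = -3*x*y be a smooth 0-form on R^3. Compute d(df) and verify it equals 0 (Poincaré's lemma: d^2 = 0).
d(df) = 0

Step 1: df = sum_i (∂f/∂x_i) dx_i = (-3*y) dx + (-3*x) dy + (0) dz.
Step 2: Apply d again. Using the 1-form formula, the coefficient of dx ∧ dy in d(df) is ∂^2 f/∂x ∂y - ∂^2 f/∂y ∂x = (-3) - (-3) = 0 (equality of mixed partials for smooth f).
Similarly for dx ∧ dz and dy ∧ dz — all coefficients vanish. So d(df) = 0.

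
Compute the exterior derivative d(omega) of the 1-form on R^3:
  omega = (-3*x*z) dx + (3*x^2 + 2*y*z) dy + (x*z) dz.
d(omega) = (6*x) dx ∧ dy + (3*x + z) dx ∧ dz + (-2*y) dy ∧ dz

For a 1-form omega = sum_i f_i dx_i, the exterior derivative is
  d(omega) = sum_{i < j} (∂f_j/∂x_i - ∂f_i/∂x_j) dx_i ∧ dx_j.
  coefficient of dx ∧ dy: ∂f_2/∂x - ∂f_1/∂y = ∂(3*x^2 + 2*y*z)/∂x - ∂(-3*x*z)/∂y = 6*x
  coefficient of dx ∧ dz: ∂f_3/∂x - ∂f_1/∂z = ∂(x*z)/∂x - ∂(-3*x*z)/∂z = 3*x + z
  coefficient of dy ∧ dz: ∂f_3/∂y - ∂f_2/∂z = ∂(x*z)/∂y - ∂(3*x^2 + 2*y*z)/∂z = -2*y
Assembling: d(omega) = (6*x) dx ∧ dy + (3*x + z) dx ∧ dz + (-2*y) dy ∧ dz.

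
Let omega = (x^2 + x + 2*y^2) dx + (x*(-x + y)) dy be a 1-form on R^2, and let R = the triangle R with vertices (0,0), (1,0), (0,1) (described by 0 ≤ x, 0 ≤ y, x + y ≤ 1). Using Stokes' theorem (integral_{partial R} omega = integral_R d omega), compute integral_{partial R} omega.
integral_(partial R) omega = -5/6

Stokes: integral_partial_R omega = integral_R d omega with d omega = (∂Q/∂x - ∂P/∂y) dx ∧ dy.
  ∂Q/∂x = -2*x + y
  ∂P/∂y = 4*y
  integrand = ∂Q/∂x - ∂P/∂y = -2*x - 3*y.
Integrating over R: integral_0^1 integral_0^{1-x} (-2*x - 3*y) dy dx = -5/6.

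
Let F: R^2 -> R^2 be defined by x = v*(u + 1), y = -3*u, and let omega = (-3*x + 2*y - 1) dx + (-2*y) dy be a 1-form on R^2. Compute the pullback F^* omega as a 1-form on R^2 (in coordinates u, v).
F^* omega = (-3*u*v^2 - 6*u*v - 18*u - 3*v^2 - v) du + (-3*u^2*v - 6*u^2 - 6*u*v - 7*u - 3*v - 1) dv

Using F^*(f dg) = (f ∘ F) d(g ∘ F), substitute each coordinate x_i by F_i(u, v) in f_i, and replace dx_i by d F_i = (∂F_i/∂u) du + (∂F_i/∂v) dv.
  For the x component: f_1(F) = -3*u*v - 6*u - 3*v - 1; d F_1 = (v) du + (u + 1) dv
  For the y component: f_2(F) = 6*u; d F_2 = (-3) du + (0) dv
Combining and collecting du, dv coefficients:
  coeff of du: -3*u*v^2 - 6*u*v - 18*u - 3*v^2 - v
  coeff of dv: -3*u^2*v - 6*u^2 - 6*u*v - 7*u - 3*v - 1
F^* omega = (-3*u*v^2 - 6*u*v - 18*u - 3*v^2 - v) du + (-3*u^2*v - 6*u^2 - 6*u*v - 7*u - 3*v - 1) dv.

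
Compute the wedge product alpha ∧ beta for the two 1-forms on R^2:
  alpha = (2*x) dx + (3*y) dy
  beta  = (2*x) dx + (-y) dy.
alpha ∧ beta = (-8*x*y) dx ∧ dy

Distribute the wedge, using dx_i ∧ dx_j = -dx_j ∧ dx_i and dx_i ∧ dx_i = 0. For each pair (i, j) with i < j, the coefficient of dx_i ∧ dx_j in alpha ∧ beta is (alpha_i * beta_j - alpha_j * beta_i). Collecting: alpha ∧ beta = (-8*x*y) dx ∧ dy.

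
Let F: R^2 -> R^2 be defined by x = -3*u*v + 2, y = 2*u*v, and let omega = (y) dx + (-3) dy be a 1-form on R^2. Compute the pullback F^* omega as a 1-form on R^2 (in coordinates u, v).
F^* omega = (6*v*(-u*v - 1)) du + (6*u*(-u*v - 1)) dv

Using F^*(f dg) = (f ∘ F) d(g ∘ F), substitute each coordinate x_i by F_i(u, v) in f_i, and replace dx_i by d F_i = (∂F_i/∂u) du + (∂F_i/∂v) dv.
  For the x component: f_1(F) = 2*u*v; d F_1 = (-3*v) du + (-3*u) dv
  For the y component: f_2(F) = -3; d F_2 = (2*v) du + (2*u) dv
Combining and collecting du, dv coefficients:
  coeff of du: 6*v*(-u*v - 1)
  coeff of dv: 6*u*(-u*v - 1)
F^* omega = (6*v*(-u*v - 1)) du + (6*u*(-u*v - 1)) dv.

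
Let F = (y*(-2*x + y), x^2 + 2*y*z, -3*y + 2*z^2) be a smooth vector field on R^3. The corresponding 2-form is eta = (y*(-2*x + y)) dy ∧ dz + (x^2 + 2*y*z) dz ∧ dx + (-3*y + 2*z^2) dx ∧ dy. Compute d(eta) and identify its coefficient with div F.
d(eta) = (-2*y + 6*z) dx ∧ dy ∧ dz; div F = -2*y + 6*z

For a 2-form in R^3 of the form above, applying d gives a 3-form with coefficient ∂P/∂x + ∂Q/∂y + ∂R/∂z:
  ∂P/∂x = -2*y
  ∂Q/∂y = 2*z
  ∂R/∂z = 4*z
Sum = -2*y + 6*z, which is exactly div F.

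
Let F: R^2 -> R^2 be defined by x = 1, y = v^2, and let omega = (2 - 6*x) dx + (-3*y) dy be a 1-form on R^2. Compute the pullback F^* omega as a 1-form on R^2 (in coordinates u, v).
F^* omega = (-6*v^3) dv

Using F^*(f dg) = (f ∘ F) d(g ∘ F), substitute each coordinate x_i by F_i(u, v) in f_i, and replace dx_i by d F_i = (∂F_i/∂u) du + (∂F_i/∂v) dv.
  For the x component: f_1(F) = -4; d F_1 = (0) du + (0) dv
  For the y component: f_2(F) = -3*v^2; d F_2 = (0) du + (2*v) dv
Combining and collecting du, dv coefficients:
  coeff of du: 0
  coeff of dv: -6*v^3
F^* omega = (-6*v^3) dv.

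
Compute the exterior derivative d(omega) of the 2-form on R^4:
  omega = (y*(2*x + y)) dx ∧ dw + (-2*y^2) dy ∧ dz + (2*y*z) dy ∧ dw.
d(omega) = (-2*x - 2*y) dx ∧ dy ∧ dw + (-2*y) dy ∧ dz ∧ dw

For a 2-form omega = sum_{i<j} g_{ij} dx_i ∧ dx_j, the exterior derivative is
  d(omega) = sum_{i<j} d(g_{ij}) ∧ dx_i ∧ dx_j = sum_{i<j, k} (∂g_{ij}/∂x_k) dx_k ∧ dx_i ∧ dx_j.
Expand each term, using dx_k ∧ dx_i ∧ dx_j = sgn(permutation) dx_{(a)} ∧ dx_{(b)} ∧ dx_{(c)} with (a < b < c) sorted:
  d(y*(2*x + y)) includes (∂/∂y)(y*(2*x + y)) dy = (2*x + 2*y) dy, which multiplied by dx ∧ dw gives (-2*x - 2*y) dx ∧ dy ∧ dw
  d(2*y*z) includes (∂/∂z)(2*y*z) dz = (2*y) dz, which multiplied by dy ∧ dw gives (-2*y) dy ∧ dz ∧ dw
Collecting like 3-forms: d(omega) = (-2*x - 2*y) dx ∧ dy ∧ dw + (-2*y) dy ∧ dz ∧ dw.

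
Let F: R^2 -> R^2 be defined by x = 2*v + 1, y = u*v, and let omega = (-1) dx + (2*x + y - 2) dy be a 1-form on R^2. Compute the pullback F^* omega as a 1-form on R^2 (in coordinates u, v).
F^* omega = (v^2*(u + 4)) du + (u^2*v + 4*u*v - 2) dv

Using F^*(f dg) = (f ∘ F) d(g ∘ F), substitute each coordinate x_i by F_i(u, v) in f_i, and replace dx_i by d F_i = (∂F_i/∂u) du + (∂F_i/∂v) dv.
  For the x component: f_1(F) = -1; d F_1 = (0) du + (2) dv
  For the y component: f_2(F) = v*(u + 4); d F_2 = (v) du + (u) dv
Combining and collecting du, dv coefficients:
  coeff of du: v^2*(u + 4)
  coeff of dv: u^2*v + 4*u*v - 2
F^* omega = (v^2*(u + 4)) du + (u^2*v + 4*u*v - 2) dv.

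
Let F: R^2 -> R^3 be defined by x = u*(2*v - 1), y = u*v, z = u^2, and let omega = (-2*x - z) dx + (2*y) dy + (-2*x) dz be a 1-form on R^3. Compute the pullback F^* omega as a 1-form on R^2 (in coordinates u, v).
F^* omega = (u*(-10*u*v + 5*u - 6*v^2 + 8*v - 2)) du + (2*u^2*(-u - 3*v + 2)) dv

Using F^*(f dg) = (f ∘ F) d(g ∘ F), substitute each coordinate x_i by F_i(u, v) in f_i, and replace dx_i by d F_i = (∂F_i/∂u) du + (∂F_i/∂v) dv.
  For the x component: f_1(F) = u*(-u - 4*v + 2); d F_1 = (2*v - 1) du + (2*u) dv
  For the y component: f_2(F) = 2*u*v; d F_2 = (v) du + (u) dv
  For the z component: f_3(F) = 2*u*(1 - 2*v); d F_3 = (2*u) du + (0) dv
Combining and collecting du, dv coefficients:
  coeff of du: u*(-10*u*v + 5*u - 6*v^2 + 8*v - 2)
  coeff of dv: 2*u^2*(-u - 3*v + 2)
F^* omega = (u*(-10*u*v + 5*u - 6*v^2 + 8*v - 2)) du + (2*u^2*(-u - 3*v + 2)) dv.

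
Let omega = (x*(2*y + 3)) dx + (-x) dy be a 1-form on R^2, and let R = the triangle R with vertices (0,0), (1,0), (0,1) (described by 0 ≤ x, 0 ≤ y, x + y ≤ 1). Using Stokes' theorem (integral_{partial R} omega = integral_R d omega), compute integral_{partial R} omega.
integral_(partial R) omega = -5/6

Stokes: integral_partial_R omega = integral_R d omega with d omega = (∂Q/∂x - ∂P/∂y) dx ∧ dy.
  ∂Q/∂x = -1
  ∂P/∂y = 2*x
  integrand = ∂Q/∂x - ∂P/∂y = -2*x - 1.
Integrating over R: integral_0^1 integral_0^{1-x} (-2*x - 1) dy dx = -5/6.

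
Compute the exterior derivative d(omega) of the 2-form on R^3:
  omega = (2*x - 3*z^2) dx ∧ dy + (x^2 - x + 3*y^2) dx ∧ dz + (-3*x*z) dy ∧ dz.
d(omega) = (-6*y - 9*z) dx ∧ dy ∧ dz

For a 2-form omega = sum_{i<j} g_{ij} dx_i ∧ dx_j, the exterior derivative is
  d(omega) = sum_{i<j} d(g_{ij}) ∧ dx_i ∧ dx_j = sum_{i<j, k} (∂g_{ij}/∂x_k) dx_k ∧ dx_i ∧ dx_j.
Expand each term, using dx_k ∧ dx_i ∧ dx_j = sgn(permutation) dx_{(a)} ∧ dx_{(b)} ∧ dx_{(c)} with (a < b < c) sorted:
  d(2*x - 3*z^2) includes (∂/∂z)(2*x - 3*z^2) dz = (-6*z) dz, which multiplied by dx ∧ dy gives (-6*z) dx ∧ dy ∧ dz
  d(x^2 - x + 3*y^2) includes (∂/∂y)(x^2 - x + 3*y^2) dy = (6*y) dy, which multiplied by dx ∧ dz gives (-6*y) dx ∧ dy ∧ dz
  d(-3*x*z) includes (∂/∂x)(-3*x*z) dx = (-3*z) dx, which multiplied by dy ∧ dz gives (-3*z) dx ∧ dy ∧ dz
Collecting like 3-forms: d(omega) = (-6*y - 9*z) dx ∧ dy ∧ dz.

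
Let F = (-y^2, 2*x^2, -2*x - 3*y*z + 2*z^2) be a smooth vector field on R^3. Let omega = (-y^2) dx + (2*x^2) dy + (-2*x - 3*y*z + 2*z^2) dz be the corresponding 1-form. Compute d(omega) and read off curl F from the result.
d(omega) = (-3*z) dy ∧ dz + (2) dz ∧ dx + (4*x + 2*y) dx ∧ dy; curl F = (-3*z, 2, 4*x + 2*y)

d omega = sum_{i<j} (∂f_j/∂x_i - ∂f_i/∂x_j) dx_i ∧ dx_j. Under the identification (dy ∧ dz, dz ∧ dx, dx ∧ dy) ↔ (e_x, e_y, e_z), the coefficients are exactly the components of curl F. Compute:
  ∂R/∂y - ∂Q/∂z = (-3*z) - (0) = -3*z
  ∂P/∂z - ∂R/∂x = (0) - (-2) = 2
  ∂Q/∂x - ∂P/∂y = (4*x) - (-2*y) = 4*x + 2*y.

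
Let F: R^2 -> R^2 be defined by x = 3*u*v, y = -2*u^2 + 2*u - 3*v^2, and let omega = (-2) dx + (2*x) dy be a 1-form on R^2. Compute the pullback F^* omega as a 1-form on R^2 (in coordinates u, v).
F^* omega = (6*v*(-4*u^2 + 2*u - 1)) du + (6*u*(-6*v^2 - 1)) dv

Using F^*(f dg) = (f ∘ F) d(g ∘ F), substitute each coordinate x_i by F_i(u, v) in f_i, and replace dx_i by d F_i = (∂F_i/∂u) du + (∂F_i/∂v) dv.
  For the x component: f_1(F) = -2; d F_1 = (3*v) du + (3*u) dv
  For the y component: f_2(F) = 6*u*v; d F_2 = (2 - 4*u) du + (-6*v) dv
Combining and collecting du, dv coefficients:
  coeff of du: 6*v*(-4*u^2 + 2*u - 1)
  coeff of dv: 6*u*(-6*v^2 - 1)
F^* omega = (6*v*(-4*u^2 + 2*u - 1)) du + (6*u*(-6*v^2 - 1)) dv.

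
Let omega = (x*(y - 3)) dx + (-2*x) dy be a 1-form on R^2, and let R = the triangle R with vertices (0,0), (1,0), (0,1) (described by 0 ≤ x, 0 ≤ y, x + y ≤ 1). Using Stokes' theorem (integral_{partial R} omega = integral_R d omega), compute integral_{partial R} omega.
integral_(partial R) omega = -7/6

Stokes: integral_partial_R omega = integral_R d omega with d omega = (∂Q/∂x - ∂P/∂y) dx ∧ dy.
  ∂Q/∂x = -2
  ∂P/∂y = x
  integrand = ∂Q/∂x - ∂P/∂y = -x - 2.
Integrating over R: integral_0^1 integral_0^{1-x} (-x - 2) dy dx = -7/6.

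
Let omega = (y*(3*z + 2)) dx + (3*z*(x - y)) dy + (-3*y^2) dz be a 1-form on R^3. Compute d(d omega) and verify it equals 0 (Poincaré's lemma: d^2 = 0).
d(d omega) = 0

Step 1: d omega = sum_{i<j} (∂f_j/∂x_i - ∂f_i/∂x_j) dx_i ∧ dx_j:
  coeff of dx ∧ dy: -2
  coeff of dx ∧ dz: -3*y
  coeff of dy ∧ dz: -3*x - 3*y
Step 2: Apply d again to each 2-form coefficient. The only possible 3-form in R^3 is dx ∧ dy ∧ dz, with coefficient
  ∂(coeff of dy∧dz)/∂x - ∂(coeff of dx∧dz)/∂y + ∂(coeff of dx∧dy)/∂z
  = ∂/∂x (-3*x - 3*y) - ∂/∂y (-3*y) + ∂/∂z (-2).
Each of these terms simplifies to sums of mixed partials that cancel in pairs. The result is 0 (by equality of mixed partials for smooth functions — Schwarz / Clairaut).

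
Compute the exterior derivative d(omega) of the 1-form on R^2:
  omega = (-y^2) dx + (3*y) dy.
d(omega) = (2*y) dx ∧ dy

For a 1-form omega = sum_i f_i dx_i, the exterior derivative is
  d(omega) = sum_{i < j} (∂f_j/∂x_i - ∂f_i/∂x_j) dx_i ∧ dx_j.
  coefficient of dx ∧ dy: ∂f_2/∂x - ∂f_1/∂y = ∂(3*y)/∂x - ∂(-y^2)/∂y = 2*y
Assembling: d(omega) = (2*y) dx ∧ dy.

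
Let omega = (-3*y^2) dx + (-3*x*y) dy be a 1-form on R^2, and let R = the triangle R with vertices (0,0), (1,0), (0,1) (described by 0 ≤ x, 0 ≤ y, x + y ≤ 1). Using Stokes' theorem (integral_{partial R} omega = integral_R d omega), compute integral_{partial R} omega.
integral_(partial R) omega = 1/2

Stokes: integral_partial_R omega = integral_R d omega with d omega = (∂Q/∂x - ∂P/∂y) dx ∧ dy.
  ∂Q/∂x = -3*y
  ∂P/∂y = -6*y
  integrand = ∂Q/∂x - ∂P/∂y = 3*y.
Integrating over R: integral_0^1 integral_0^{1-x} (3*y) dy dx = 1/2.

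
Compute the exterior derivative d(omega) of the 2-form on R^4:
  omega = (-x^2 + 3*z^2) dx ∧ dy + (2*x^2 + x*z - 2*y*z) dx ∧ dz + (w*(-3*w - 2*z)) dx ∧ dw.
d(omega) = (8*z) dx ∧ dy ∧ dz + (2*w) dx ∧ dz ∧ dw

For a 2-form omega = sum_{i<j} g_{ij} dx_i ∧ dx_j, the exterior derivative is
  d(omega) = sum_{i<j} d(g_{ij}) ∧ dx_i ∧ dx_j = sum_{i<j, k} (∂g_{ij}/∂x_k) dx_k ∧ dx_i ∧ dx_j.
Expand each term, using dx_k ∧ dx_i ∧ dx_j = sgn(permutation) dx_{(a)} ∧ dx_{(b)} ∧ dx_{(c)} with (a < b < c) sorted:
  d(-x^2 + 3*z^2) includes (∂/∂z)(-x^2 + 3*z^2) dz = (6*z) dz, which multiplied by dx ∧ dy gives (6*z) dx ∧ dy ∧ dz
  d(2*x^2 + x*z - 2*y*z) includes (∂/∂y)(2*x^2 + x*z - 2*y*z) dy = (-2*z) dy, which multiplied by dx ∧ dz gives (2*z) dx ∧ dy ∧ dz
  d(w*(-3*w - 2*z)) includes (∂/∂z)(w*(-3*w - 2*z)) dz = (-2*w) dz, which multiplied by dx ∧ dw gives (2*w) dx ∧ dz ∧ dw
Collecting like 3-forms: d(omega) = (8*z) dx ∧ dy ∧ dz + (2*w) dx ∧ dz ∧ dw.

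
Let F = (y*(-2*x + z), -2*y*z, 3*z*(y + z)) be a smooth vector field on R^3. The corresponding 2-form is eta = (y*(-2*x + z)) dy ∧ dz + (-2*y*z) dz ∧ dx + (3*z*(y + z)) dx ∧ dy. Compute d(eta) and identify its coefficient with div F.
d(eta) = (y + 4*z) dx ∧ dy ∧ dz; div F = y + 4*z

For a 2-form in R^3 of the form above, applying d gives a 3-form with coefficient ∂P/∂x + ∂Q/∂y + ∂R/∂z:
  ∂P/∂x = -2*y
  ∂Q/∂y = -2*z
  ∂R/∂z = 3*y + 6*z
Sum = y + 4*z, which is exactly div F.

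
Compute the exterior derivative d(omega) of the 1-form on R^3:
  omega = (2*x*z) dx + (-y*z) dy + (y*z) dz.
d(omega) = (-2*x) dx ∧ dz + (y + z) dy ∧ dz

For a 1-form omega = sum_i f_i dx_i, the exterior derivative is
  d(omega) = sum_{i < j} (∂f_j/∂x_i - ∂f_i/∂x_j) dx_i ∧ dx_j.
  coefficient of dx ∧ dz: ∂f_3/∂x - ∂f_1/∂z = ∂(y*z)/∂x - ∂(2*x*z)/∂z = -2*x
  coefficient of dy ∧ dz: ∂f_3/∂y - ∂f_2/∂z = ∂(y*z)/∂y - ∂(-y*z)/∂z = y + z
Assembling: d(omega) = (-2*x) dx ∧ dz + (y + z) dy ∧ dz.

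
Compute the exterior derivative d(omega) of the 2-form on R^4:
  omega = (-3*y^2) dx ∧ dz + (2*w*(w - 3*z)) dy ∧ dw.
d(omega) = (6*y) dx ∧ dy ∧ dz + (6*w) dy ∧ dz ∧ dw

For a 2-form omega = sum_{i<j} g_{ij} dx_i ∧ dx_j, the exterior derivative is
  d(omega) = sum_{i<j} d(g_{ij}) ∧ dx_i ∧ dx_j = sum_{i<j, k} (∂g_{ij}/∂x_k) dx_k ∧ dx_i ∧ dx_j.
Expand each term, using dx_k ∧ dx_i ∧ dx_j = sgn(permutation) dx_{(a)} ∧ dx_{(b)} ∧ dx_{(c)} with (a < b < c) sorted:
  d(-3*y^2) includes (∂/∂y)(-3*y^2) dy = (-6*y) dy, which multiplied by dx ∧ dz gives (6*y) dx ∧ dy ∧ dz
  d(2*w*(w - 3*z)) includes (∂/∂z)(2*w*(w - 3*z)) dz = (-6*w) dz, which multiplied by dy ∧ dw gives (6*w) dy ∧ dz ∧ dw
Collecting like 3-forms: d(omega) = (6*y) dx ∧ dy ∧ dz + (6*w) dy ∧ dz ∧ dw.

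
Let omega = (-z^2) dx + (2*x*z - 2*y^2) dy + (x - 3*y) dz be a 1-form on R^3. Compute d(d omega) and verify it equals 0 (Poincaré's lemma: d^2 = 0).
d(d omega) = 0

Step 1: d omega = sum_{i<j} (∂f_j/∂x_i - ∂f_i/∂x_j) dx_i ∧ dx_j:
  coeff of dx ∧ dy: 2*z
  coeff of dx ∧ dz: 2*z + 1
  coeff of dy ∧ dz: -2*x - 3
Step 2: Apply d again to each 2-form coefficient. The only possible 3-form in R^3 is dx ∧ dy ∧ dz, with coefficient
  ∂(coeff of dy∧dz)/∂x - ∂(coeff of dx∧dz)/∂y + ∂(coeff of dx∧dy)/∂z
  = ∂/∂x (-2*x - 3) - ∂/∂y (2*z + 1) + ∂/∂z (2*z).
Each of these terms simplifies to sums of mixed partials that cancel in pairs. The result is 0 (by equality of mixed partials for smooth functions — Schwarz / Clairaut).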